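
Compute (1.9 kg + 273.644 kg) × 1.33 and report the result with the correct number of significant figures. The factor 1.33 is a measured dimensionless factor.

1.9 kg + 273.644 kg = 275.544 kg; the sum is limited to 1 decimal place (4 s.f.).
Carrying full precision, 275.544 × 1.33 = 366.47352 kg; 1.33 has 3 s.f., so the result keeps min(4, 3) = 3 s.f.
Rounded to 3 significant figures: 366 kg.

366 kg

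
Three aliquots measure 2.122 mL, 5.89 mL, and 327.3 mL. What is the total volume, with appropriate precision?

335.3 mL

2.122 mL + 5.89 mL + 327.3 mL = 335.312 mL.
Addition/subtraction keeps the fewest decimal places: 2.122 → 3 decimal places, 5.89 → 2 decimal places, 327.3 → 1 decimal place; limit is 1.
Rounded to 1 decimal place: 335.3 mL.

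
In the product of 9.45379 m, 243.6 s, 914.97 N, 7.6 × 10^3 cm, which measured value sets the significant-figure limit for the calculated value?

9.45379 m → 6 s.f.; 243.6 s → 4 s.f.; 914.97 N → 5 s.f.; 7.6 × 10^3 cm → 2 s.f.
The fewest is 2 significant figures, from 7.6 × 10^3 cm.

7.6 × 10^3 cm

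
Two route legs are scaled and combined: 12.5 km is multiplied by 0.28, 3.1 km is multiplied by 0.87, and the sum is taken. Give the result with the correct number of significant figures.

12.5 × 0.28 = 3.5 → 3.5 km (2 s.f., last digit at the 10^-1 place).
3.1 × 0.87 = 2.697 → 2.7 km (2 s.f., last digit at the 10^-1 place).
Sum: 6.197 km; keep the coarser place, 10^-1.
Result: 6.2 km.

6.2 km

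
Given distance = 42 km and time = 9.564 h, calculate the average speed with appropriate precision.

4.4 km/h

average speed = 42 km ÷ 9.564 h = 4.39146800502… km/h.
42 has 2 significant figures; 9.564 has 4.
Division/multiplication keeps the fewest: 2 significant figures.
Rounded: 4.4 km/h.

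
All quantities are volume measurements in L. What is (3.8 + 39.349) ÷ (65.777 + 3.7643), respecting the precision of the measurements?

3.8 + 39.349 = 43.149, limited to 1 d.p. → 3 s.f.; 65.777 + 3.7643 = 69.5413, limited to 3 d.p. → 5 s.f.
Carrying full precision, 43.149 ÷ 69.5413 = 0.62048020385…; keep min(3, 5) = 3 s.f.
Rounded to 3 significant figures: 0.620.

0.620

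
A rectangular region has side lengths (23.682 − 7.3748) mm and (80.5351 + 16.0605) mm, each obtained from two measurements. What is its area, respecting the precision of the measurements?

23.682 − 7.3748 = 16.3072, limited to 3 d.p. → 5 s.f.; 80.5351 + 16.0605 = 96.5956, limited to 4 d.p. → 6 s.f.
Carrying full precision, 16.3072 × 96.5956 = 1575.20376832; keep min(5, 6) = 5 s.f.
Rounded to 5 significant figures: 1575.2 mm².

1575.2 mm²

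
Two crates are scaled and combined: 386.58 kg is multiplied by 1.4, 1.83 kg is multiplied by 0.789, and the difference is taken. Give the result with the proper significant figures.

386.58 × 1.4 = 541.212 → 5.4 × 10² kg (2 s.f., last digit at the 10^1 place).
1.83 × 0.789 = 1.44387 → 1.44 kg (3 s.f., last digit at the 10^-2 place).
Difference: 539.76813 kg; keep the coarser place, 10^1.
Result: 5.4 × 10² kg.

5.4 × 10² kg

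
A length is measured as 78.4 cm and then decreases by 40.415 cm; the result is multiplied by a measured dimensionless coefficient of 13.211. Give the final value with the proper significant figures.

78.4 cm − 40.415 cm = 37.985 cm; the difference is limited to 1 decimal place (3 s.f.).
Carrying full precision, 37.985 × 13.211 = 501.819835 cm; 13.211 has 5 s.f., so the result keeps min(3, 5) = 3 s.f.
Rounded to 3 significant figures: 502 cm.

502 cm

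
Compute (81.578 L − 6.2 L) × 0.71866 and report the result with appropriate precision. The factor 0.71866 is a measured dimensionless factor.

81.578 L − 6.2 L = 75.378 L; the difference is limited to 1 decimal place (3 s.f.).
Carrying full precision, 75.378 × 0.71866 = 54.17115348 L; 0.71866 has 5 s.f., so the result keeps min(3, 5) = 3 s.f.
Rounded to 3 significant figures: 54.2 L.

54.2 L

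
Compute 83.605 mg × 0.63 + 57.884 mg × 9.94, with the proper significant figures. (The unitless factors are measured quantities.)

628 mg

83.605 × 0.63 = 52.67115 → 53 mg (2 s.f., last digit at the 10^0 place).
57.884 × 9.94 = 575.36696 → 575 mg (3 s.f., last digit at the 10^0 place).
Sum: 628.03811 mg; keep the coarser place, 10^0.
Result: 628 mg.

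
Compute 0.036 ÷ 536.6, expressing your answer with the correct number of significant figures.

6.7 × 10^-5

0.036 ÷ 536.6 = 0.0000670890793887…
Multiplication/division keeps the fewest significant figures: 0.036 → 2 s.f., 536.6 → 4 s.f.; limit is 2.
Rounded to 2 significant figures: 6.7 × 10^-5.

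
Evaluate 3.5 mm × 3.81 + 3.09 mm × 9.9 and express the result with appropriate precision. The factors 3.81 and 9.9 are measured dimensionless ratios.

3.5 × 3.81 = 13.335 → 13 mm (2 s.f., last digit at the 10^0 place).
3.09 × 9.9 = 30.591 → 31 mm (2 s.f., last digit at the 10^0 place).
Sum: 43.926 mm; keep the coarser place, 10^0.
Result: 44 mm.

44 mm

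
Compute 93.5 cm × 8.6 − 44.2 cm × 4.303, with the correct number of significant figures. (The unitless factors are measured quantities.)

93.5 × 8.6 = 804.1 → 8.0 × 10² cm (2 s.f., last digit at the 10^1 place).
44.2 × 4.303 = 190.1926 → 1.90 × 10² cm (3 s.f., last digit at the 10^0 place).
Difference: 613.9074 cm; keep the coarser place, 10^1.
Result: 6.1 × 10² cm.

6.1 × 10² cm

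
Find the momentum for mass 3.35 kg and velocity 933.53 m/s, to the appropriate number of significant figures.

3.13 × 10³ kg·m/s

momentum = 3.35 kg × 933.53 m/s = 3127.3255 kg·m/s.
3.35 has 3 significant figures; 933.53 has 5.
Division/multiplication keeps the fewest: 3 significant figures.
Rounded: 3.13 × 10³ kg·m/s.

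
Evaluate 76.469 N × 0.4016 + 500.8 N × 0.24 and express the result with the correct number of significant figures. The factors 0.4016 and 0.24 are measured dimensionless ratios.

1.5 × 10² N

76.469 × 0.4016 = 30.7099504 → 30.71 N (4 s.f., last digit at the 10^-2 place).
500.8 × 0.24 = 120.192 → 1.2 × 10² N (2 s.f., last digit at the 10^1 place).
Sum: 150.9019504 N; keep the coarser place, 10^1.
Result: 1.5 × 10² N.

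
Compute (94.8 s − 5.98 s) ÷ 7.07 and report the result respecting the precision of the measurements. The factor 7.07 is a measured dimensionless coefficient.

12.6 s

94.8 s − 5.98 s = 88.82 s; the difference is limited to 1 decimal place (3 s.f.).
Carrying full precision, 88.82 ÷ 7.07 = 12.5629420085… s; 7.07 has 3 s.f., so the result keeps min(3, 3) = 3 s.f.
Rounded to 3 significant figures: 12.6 s.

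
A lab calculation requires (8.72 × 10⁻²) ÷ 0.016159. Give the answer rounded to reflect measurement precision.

(8.72 × 10⁻²) ÷ 0.016159 = 5.39637353797…
Multiplication/division keeps the fewest significant figures: 8.72 × 10⁻² → 3 s.f., 0.016159 → 5 s.f.; limit is 3.
Rounded to 3 significant figures: 5.40.

5.40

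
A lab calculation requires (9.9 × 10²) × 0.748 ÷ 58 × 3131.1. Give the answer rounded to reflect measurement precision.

4.0 × 10⁴

(9.9 × 10²) × 0.748 ÷ 58 × 3131.1 = 39976.5891724…
Multiplication/division keeps the fewest significant figures: 9.9 × 10² → 2 s.f., 0.748 → 3 s.f., 58 → 2 s.f., 3131.1 → 5 s.f.; limit is 2.
Rounded to 2 significant figures: 4.0 × 10⁴.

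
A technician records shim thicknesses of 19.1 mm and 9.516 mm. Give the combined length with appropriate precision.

28.6 mm

19.1 mm + 9.516 mm = 28.616 mm.
Addition/subtraction keeps the fewest decimal places: 19.1 → 1 decimal place, 9.516 → 3 decimal places; limit is 1.
Rounded to 1 decimal place: 28.6 mm.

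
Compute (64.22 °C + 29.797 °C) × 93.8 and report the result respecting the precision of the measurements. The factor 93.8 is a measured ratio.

8.82 × 10³ °C

64.22 °C + 29.797 °C = 94.017 °C; the sum is limited to 2 decimal places (4 s.f.).
Carrying full precision, 94.017 × 93.8 = 8818.7946 °C; 93.8 has 3 s.f., so the result keeps min(4, 3) = 3 s.f.
Rounded to 3 significant figures: 8.82 × 10³ °C.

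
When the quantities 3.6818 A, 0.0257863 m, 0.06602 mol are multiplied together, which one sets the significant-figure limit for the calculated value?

3.6818 A → 5 s.f.; 0.0257863 m → 6 s.f.; 0.06602 mol → 4 s.f.
The fewest is 4 significant figures, from 0.06602 mol.

0.06602 mol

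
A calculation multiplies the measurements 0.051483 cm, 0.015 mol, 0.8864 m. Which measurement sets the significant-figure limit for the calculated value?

0.051483 cm → 5 s.f.; 0.015 mol → 2 s.f.; 0.8864 m → 4 s.f.
The fewest is 2 significant figures, from 0.015 mol.

0.015 mol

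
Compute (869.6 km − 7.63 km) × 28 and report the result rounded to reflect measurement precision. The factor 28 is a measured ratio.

2.4 × 10⁴ km

869.6 km − 7.63 km = 861.97 km; the difference is limited to 1 decimal place (4 s.f.).
Carrying full precision, 861.97 × 28 = 24135.16 km; 28 has 2 s.f., so the result keeps min(4, 2) = 2 s.f.
Rounded to 2 significant figures: 2.4 × 10⁴ km.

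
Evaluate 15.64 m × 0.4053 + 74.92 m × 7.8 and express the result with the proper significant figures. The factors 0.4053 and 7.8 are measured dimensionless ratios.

5.9 × 10^2 m

15.64 × 0.4053 = 6.338892 → 6.339 m (4 s.f., last digit at the 10^-3 place).
74.92 × 7.8 = 584.376 → 5.8 × 10^2 m (2 s.f., last digit at the 10^1 place).
Sum: 590.714892 m; keep the coarser place, 10^1.
Result: 5.9 × 10^2 m.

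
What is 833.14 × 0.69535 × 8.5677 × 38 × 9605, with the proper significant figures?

833.14 × 0.69535 × 8.5677 × 38 × 9605 = 1.81161814512 × 10^9…
Multiplication/division keeps the fewest significant figures: 833.14 → 5 s.f., 0.69535 → 5 s.f., 8.5677 → 5 s.f., 38 → 2 s.f., 9605 → 4 s.f.; limit is 2.
Rounded to 2 significant figures: 1.8 × 10^9.

1.8 × 10^9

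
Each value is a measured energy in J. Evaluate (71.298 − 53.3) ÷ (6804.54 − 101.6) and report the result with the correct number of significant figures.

0.00269

71.298 − 53.3 = 17.998, limited to 1 d.p. → 3 s.f.; 6804.54 − 101.6 = 6702.94, limited to 1 d.p. → 5 s.f.
Carrying full precision, 17.998 ÷ 6702.94 = 0.00268509042301…; keep min(3, 5) = 3 s.f.
Rounded to 3 significant figures: 0.00269.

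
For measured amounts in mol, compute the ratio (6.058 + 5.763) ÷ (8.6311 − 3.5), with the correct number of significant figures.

6.058 + 5.763 = 11.821, limited to 3 d.p. → 5 s.f.; 8.6311 − 3.5 = 5.1311, limited to 1 d.p. → 2 s.f.
Carrying full precision, 11.821 ÷ 5.1311 = 2.303794508…; keep min(5, 2) = 2 s.f.
Rounded to 2 significant figures: 2.3.

2.3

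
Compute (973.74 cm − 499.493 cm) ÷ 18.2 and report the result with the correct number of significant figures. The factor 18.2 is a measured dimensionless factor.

26.1 cm

973.74 cm − 499.493 cm = 474.247 cm; the difference is limited to 2 decimal places (5 s.f.).
Carrying full precision, 474.247 ÷ 18.2 = 26.0575274725… cm; 18.2 has 3 s.f., so the result keeps min(5, 3) = 3 s.f.
Rounded to 3 significant figures: 26.1 cm.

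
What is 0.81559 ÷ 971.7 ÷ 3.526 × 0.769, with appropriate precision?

1.83 × 10⁻⁴

0.81559 ÷ 971.7 ÷ 3.526 × 0.769 = 0.000183055895922…
Multiplication/division keeps the fewest significant figures: 0.81559 → 5 s.f., 971.7 → 4 s.f., 3.526 → 4 s.f., 0.769 → 3 s.f.; limit is 3.
Rounded to 3 significant figures: 1.83 × 10⁻⁴.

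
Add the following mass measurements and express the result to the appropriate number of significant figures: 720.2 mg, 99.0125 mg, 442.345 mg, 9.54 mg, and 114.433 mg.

720.2 mg + 99.0125 mg + 442.345 mg + 9.54 mg + 114.433 mg = 1385.5305 mg.
Addition/subtraction keeps the fewest decimal places: 720.2 → 1 decimal place, 99.0125 → 4 decimal places, 442.345 → 3 decimal places, 9.54 → 2 decimal places, 114.433 → 3 decimal places; limit is 1.
Rounded to 1 decimal place: 1385.5 mg.

1385.5 mg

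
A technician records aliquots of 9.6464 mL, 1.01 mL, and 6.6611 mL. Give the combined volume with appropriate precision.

9.6464 mL + 1.01 mL + 6.6611 mL = 17.3175 mL.
Addition/subtraction keeps the fewest decimal places: 9.6464 → 4 decimal places, 1.01 → 2 decimal places, 6.6611 → 4 decimal places; limit is 2.
Rounded to 2 decimal places: 17.32 mL.

17.32 mL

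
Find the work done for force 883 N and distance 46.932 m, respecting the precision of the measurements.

work done = 883 N × 46.932 m = 41440.956 J.
883 has 3 significant figures; 46.932 has 5.
Division/multiplication keeps the fewest: 3 significant figures.
Rounded: 4.14 × 10^4 J.

4.14 × 10^4 J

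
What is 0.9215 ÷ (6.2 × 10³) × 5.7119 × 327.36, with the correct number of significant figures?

0.9215 ÷ (6.2 × 10³) × 5.7119 × 327.36 = 0.27791363688…
Multiplication/division keeps the fewest significant figures: 0.9215 → 4 s.f., 6.2 × 10³ → 2 s.f., 5.7119 → 5 s.f., 327.36 → 5 s.f.; limit is 2.
Rounded to 2 significant figures: 0.28.

0.28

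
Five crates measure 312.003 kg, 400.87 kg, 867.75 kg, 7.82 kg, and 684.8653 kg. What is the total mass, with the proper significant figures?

2273.31 kg

312.003 kg + 400.87 kg + 867.75 kg + 7.82 kg + 684.8653 kg = 2273.3083 kg.
Addition/subtraction keeps the fewest decimal places: 312.003 → 3 decimal places, 400.87 → 2 decimal places, 867.75 → 2 decimal places, 7.82 → 2 decimal places, 684.8653 → 4 decimal places; limit is 2.
Rounded to 2 decimal places: 2273.31 kg.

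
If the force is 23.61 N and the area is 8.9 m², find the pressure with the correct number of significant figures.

pressure = 23.61 N ÷ 8.9 m² = 2.65280898876… Pa.
23.61 has 4 significant figures; 8.9 has 2.
Division/multiplication keeps the fewest: 2 significant figures.
Rounded: 2.7 Pa.

2.7 Pa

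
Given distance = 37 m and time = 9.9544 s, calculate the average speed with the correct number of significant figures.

3.7 m/s

average speed = 37 m ÷ 9.9544 s = 3.71694928876… m/s.
37 has 2 significant figures; 9.9544 has 5.
Division/multiplication keeps the fewest: 2 significant figures.
Rounded: 3.7 m/s.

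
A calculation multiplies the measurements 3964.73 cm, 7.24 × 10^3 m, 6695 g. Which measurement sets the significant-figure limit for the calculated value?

7.24 × 10^3 m

3964.73 cm → 6 s.f.; 7.24 × 10^3 m → 3 s.f.; 6695 g → 4 s.f.
The fewest is 3 significant figures, from 7.24 × 10^3 m.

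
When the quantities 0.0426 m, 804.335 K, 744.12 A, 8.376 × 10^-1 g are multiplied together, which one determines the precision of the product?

0.0426 m

0.0426 m → 3 s.f.; 804.335 K → 6 s.f.; 744.12 A → 5 s.f.; 8.376 × 10^-1 g → 4 s.f.
The fewest is 3 significant figures, from 0.0426 m.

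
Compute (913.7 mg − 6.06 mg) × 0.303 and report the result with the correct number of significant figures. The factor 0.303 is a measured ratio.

275 mg

913.7 mg − 6.06 mg = 907.64 mg; the difference is limited to 1 decimal place (4 s.f.).
Carrying full precision, 907.64 × 0.303 = 275.01492 mg; 0.303 has 3 s.f., so the result keeps min(4, 3) = 3 s.f.
Rounded to 3 significant figures: 275 mg.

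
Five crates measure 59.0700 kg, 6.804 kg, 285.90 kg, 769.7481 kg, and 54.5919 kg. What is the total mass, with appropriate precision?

59.0700 kg + 6.804 kg + 285.90 kg + 769.7481 kg + 54.5919 kg = 1176.1140 kg.
Addition/subtraction keeps the fewest decimal places: 59.0700 → 4 decimal places, 6.804 → 3 decimal places, 285.90 → 2 decimal places, 769.7481 → 4 decimal places, 54.5919 → 4 decimal places; limit is 2.
Rounded to 2 decimal places: 1.17611 × 10³ kg.

1.17611 × 10³ kg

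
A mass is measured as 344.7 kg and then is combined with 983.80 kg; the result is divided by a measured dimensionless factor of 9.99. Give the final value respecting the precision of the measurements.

133 kg

344.7 kg + 983.80 kg = 1328.50 kg; the sum is limited to 1 decimal place (5 s.f.).
Carrying full precision, 1328.50 ÷ 9.99 = 132.982982983… kg; 9.99 has 3 s.f., so the result keeps min(5, 3) = 3 s.f.
Rounded to 3 significant figures: 133 kg.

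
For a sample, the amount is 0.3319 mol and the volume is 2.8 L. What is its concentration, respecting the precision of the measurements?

concentration = 0.3319 mol ÷ 2.8 L = 0.118535714286… mol/L.
0.3319 has 4 significant figures; 2.8 has 2.
Division/multiplication keeps the fewest: 2 significant figures.
Rounded: 0.12 mol/L.

0.12 mol/L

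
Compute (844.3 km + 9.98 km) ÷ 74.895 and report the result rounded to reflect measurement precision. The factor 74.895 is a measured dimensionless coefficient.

844.3 km + 9.98 km = 854.28 km; the sum is limited to 1 decimal place (4 s.f.).
Carrying full precision, 854.28 ÷ 74.895 = 11.4063689165… km; 74.895 has 5 s.f., so the result keeps min(4, 5) = 4 s.f.
Rounded to 4 significant figures: 11.41 km.

11.41 km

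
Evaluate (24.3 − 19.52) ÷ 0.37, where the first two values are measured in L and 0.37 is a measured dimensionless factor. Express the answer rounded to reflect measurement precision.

13 L

24.3 L − 19.52 L = 4.78 L; the difference is limited to 1 decimal place (2 s.f.).
Carrying full precision, 4.78 ÷ 0.37 = 12.9189189189… L; 0.37 has 2 s.f., so the result keeps min(2, 2) = 2 s.f.
Rounded to 2 significant figures: 13 L.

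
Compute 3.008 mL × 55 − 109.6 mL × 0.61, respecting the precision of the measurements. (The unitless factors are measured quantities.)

3.008 × 55 = 165.44 → 1.7 × 10² mL (2 s.f., last digit at the 10^1 place).
109.6 × 0.61 = 66.856 → 67 mL (2 s.f., last digit at the 10^0 place).
Difference: 98.584 mL; keep the coarser place, 10^1.
Result: 1.0 × 10² mL.

1.0 × 10² mL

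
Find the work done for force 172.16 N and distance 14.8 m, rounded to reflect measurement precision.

2.55 × 10^3 J

work done = 172.16 N × 14.8 m = 2547.968 J.
172.16 has 5 significant figures; 14.8 has 3.
Division/multiplication keeps the fewest: 3 significant figures.
Rounded: 2.55 × 10^3 J.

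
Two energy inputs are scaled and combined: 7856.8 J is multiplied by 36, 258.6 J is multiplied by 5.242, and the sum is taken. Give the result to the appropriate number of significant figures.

2.8 × 10⁵ J

7856.8 × 36 = 282844.8 → 2.8 × 10⁵ J (2 s.f., last digit at the 10^4 place).
258.6 × 5.242 = 1355.5812 → 1356 J (4 s.f., last digit at the 10^0 place).
Sum: 284200.3812 J; keep the coarser place, 10^4.
Result: 2.8 × 10⁵ J.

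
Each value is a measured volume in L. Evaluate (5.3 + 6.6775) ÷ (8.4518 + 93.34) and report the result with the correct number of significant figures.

0.118

5.3 + 6.6775 = 11.9775, limited to 1 d.p. → 3 s.f.; 8.4518 + 93.34 = 101.7918, limited to 2 d.p. → 5 s.f.
Carrying full precision, 11.9775 ÷ 101.7918 = 0.117666648984…; keep min(3, 5) = 3 s.f.
Rounded to 3 significant figures: 0.118.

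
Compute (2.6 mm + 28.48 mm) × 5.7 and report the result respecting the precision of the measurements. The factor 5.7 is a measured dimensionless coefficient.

2.6 mm + 28.48 mm = 31.08 mm; the sum is limited to 1 decimal place (3 s.f.).
Carrying full precision, 31.08 × 5.7 = 177.156 mm; 5.7 has 2 s.f., so the result keeps min(3, 2) = 2 s.f.
Rounded to 2 significant figures: 1.8 × 10^2 mm.

1.8 × 10^2 mm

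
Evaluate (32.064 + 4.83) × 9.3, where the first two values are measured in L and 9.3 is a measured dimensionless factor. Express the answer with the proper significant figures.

32.064 L + 4.83 L = 36.894 L; the sum is limited to 2 decimal places (4 s.f.).
Carrying full precision, 36.894 × 9.3 = 343.1142 L; 9.3 has 2 s.f., so the result keeps min(4, 2) = 2 s.f.
Rounded to 2 significant figures: 3.4 × 10^2 L.

3.4 × 10^2 L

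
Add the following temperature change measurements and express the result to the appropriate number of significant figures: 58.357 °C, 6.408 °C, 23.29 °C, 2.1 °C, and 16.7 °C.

106.9 °C

58.357 °C + 6.408 °C + 23.29 °C + 2.1 °C + 16.7 °C = 106.855 °C.
Addition/subtraction keeps the fewest decimal places: 58.357 → 3 decimal places, 6.408 → 3 decimal places, 23.29 → 2 decimal places, 2.1 → 1 decimal place, 16.7 → 1 decimal place; limit is 1.
Rounded to 1 decimal place: 106.9 °C.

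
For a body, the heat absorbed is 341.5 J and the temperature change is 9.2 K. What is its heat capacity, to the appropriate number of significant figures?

heat capacity = 341.5 J ÷ 9.2 K = 37.1195652174… J/K.
341.5 has 4 significant figures; 9.2 has 2.
Division/multiplication keeps the fewest: 2 significant figures.
Rounded: 37 J/K.

37 J/K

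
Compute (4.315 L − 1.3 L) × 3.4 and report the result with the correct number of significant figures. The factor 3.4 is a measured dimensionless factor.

4.315 L − 1.3 L = 3.015 L; the difference is limited to 1 decimal place (2 s.f.).
Carrying full precision, 3.015 × 3.4 = 10.251 L; 3.4 has 2 s.f., so the result keeps min(2, 2) = 2 s.f.
Rounded to 2 significant figures: 10. L.

10. L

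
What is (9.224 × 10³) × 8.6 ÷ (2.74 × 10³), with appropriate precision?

29

(9.224 × 10³) × 8.6 ÷ (2.74 × 10³) = 28.9512408759…
Multiplication/division keeps the fewest significant figures: 9.224 × 10³ → 4 s.f., 8.6 → 2 s.f., 2.74 × 10³ → 3 s.f.; limit is 2.
Rounded to 2 significant figures: 29.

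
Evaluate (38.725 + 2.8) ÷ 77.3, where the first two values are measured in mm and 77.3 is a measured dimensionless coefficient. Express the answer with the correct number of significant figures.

38.725 mm + 2.8 mm = 41.525 mm; the sum is limited to 1 decimal place (3 s.f.).
Carrying full precision, 41.525 ÷ 77.3 = 0.537192755498… mm; 77.3 has 3 s.f., so the result keeps min(3, 3) = 3 s.f.
Rounded to 3 significant figures: 0.537 mm.

0.537 mm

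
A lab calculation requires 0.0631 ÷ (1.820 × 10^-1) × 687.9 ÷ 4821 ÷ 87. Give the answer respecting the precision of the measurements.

5.7 × 10^-4

0.0631 ÷ (1.820 × 10^-1) × 687.9 ÷ 4821 ÷ 87 = 0.000568626239613…
Multiplication/division keeps the fewest significant figures: 0.0631 → 3 s.f., 1.820 × 10^-1 → 4 s.f., 687.9 → 4 s.f., 4821 → 4 s.f., 87 → 2 s.f.; limit is 2.
Rounded to 2 significant figures: 5.7 × 10^-4.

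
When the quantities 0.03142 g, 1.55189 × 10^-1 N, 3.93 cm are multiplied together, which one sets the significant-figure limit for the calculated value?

0.03142 g → 4 s.f.; 1.55189 × 10^-1 N → 6 s.f.; 3.93 cm → 3 s.f.
The fewest is 3 significant figures, from 3.93 cm.

3.93 cm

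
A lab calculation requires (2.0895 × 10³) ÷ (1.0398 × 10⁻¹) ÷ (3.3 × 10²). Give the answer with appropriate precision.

61

(2.0895 × 10³) ÷ (1.0398 × 10⁻¹) ÷ (3.3 × 10²) = 60.8945776286…
Multiplication/division keeps the fewest significant figures: 2.0895 × 10³ → 5 s.f., 1.0398 × 10⁻¹ → 5 s.f., 3.3 × 10² → 2 s.f.; limit is 2.
Rounded to 2 significant figures: 61.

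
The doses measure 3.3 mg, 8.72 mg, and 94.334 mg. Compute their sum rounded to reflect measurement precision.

106.4 mg

3.3 mg + 8.72 mg + 94.334 mg = 106.354 mg.
Addition/subtraction keeps the fewest decimal places: 3.3 → 1 decimal place, 8.72 → 2 decimal places, 94.334 → 3 decimal places; limit is 1.
Rounded to 1 decimal place: 106.4 mg.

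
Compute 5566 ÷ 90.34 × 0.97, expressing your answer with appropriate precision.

6.0 × 10^1

5566 ÷ 90.34 × 0.97 = 59.763338499…
Multiplication/division keeps the fewest significant figures: 5566 → 4 s.f., 90.34 → 4 s.f., 0.97 → 2 s.f.; limit is 2.
Rounded to 2 significant figures: 6.0 × 10^1.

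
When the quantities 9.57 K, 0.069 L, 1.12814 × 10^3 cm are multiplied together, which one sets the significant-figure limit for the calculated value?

0.069 L

9.57 K → 3 s.f.; 0.069 L → 2 s.f.; 1.12814 × 10^3 cm → 6 s.f.
The fewest is 2 significant figures, from 0.069 L.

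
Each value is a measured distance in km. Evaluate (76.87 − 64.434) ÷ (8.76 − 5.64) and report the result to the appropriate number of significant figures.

76.87 − 64.434 = 12.436, limited to 2 d.p. → 4 s.f.; 8.76 − 5.64 = 3.12, limited to 2 d.p. → 3 s.f.
Carrying full precision, 12.436 ÷ 3.12 = 3.9858974359…; keep min(4, 3) = 3 s.f.
Rounded to 3 significant figures: 3.99.

3.99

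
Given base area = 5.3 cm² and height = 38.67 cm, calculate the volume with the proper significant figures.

volume = 5.3 cm² × 38.67 cm = 204.951 cm³.
5.3 has 2 significant figures; 38.67 has 4.
Division/multiplication keeps the fewest: 2 significant figures.
Rounded: 2.0 × 10² cm³.

2.0 × 10² cm³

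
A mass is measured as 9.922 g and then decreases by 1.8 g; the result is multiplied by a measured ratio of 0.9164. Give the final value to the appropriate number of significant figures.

7.4 g

9.922 g − 1.8 g = 8.122 g; the difference is limited to 1 decimal place (2 s.f.).
Carrying full precision, 8.122 × 0.9164 = 7.4430008 g; 0.9164 has 4 s.f., so the result keeps min(2, 4) = 2 s.f.
Rounded to 2 significant figures: 7.4 g.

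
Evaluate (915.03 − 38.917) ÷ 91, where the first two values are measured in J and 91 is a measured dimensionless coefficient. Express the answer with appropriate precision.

9.6 J

915.03 J − 38.917 J = 876.113 J; the difference is limited to 2 decimal places (5 s.f.).
Carrying full precision, 876.113 ÷ 91 = 9.62761538462… J; 91 has 2 s.f., so the result keeps min(5, 2) = 2 s.f.
Rounded to 2 significant figures: 9.6 J.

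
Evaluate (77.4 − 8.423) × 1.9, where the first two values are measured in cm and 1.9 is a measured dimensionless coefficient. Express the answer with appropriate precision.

77.4 cm − 8.423 cm = 68.977 cm; the difference is limited to 1 decimal place (3 s.f.).
Carrying full precision, 68.977 × 1.9 = 131.0563 cm; 1.9 has 2 s.f., so the result keeps min(3, 2) = 2 s.f.
Rounded to 2 significant figures: 1.3 × 10² cm.

1.3 × 10² cm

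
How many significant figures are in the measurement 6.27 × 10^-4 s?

3

6.27 × 10^-4: in scientific notation every digit of the coefficient is significant.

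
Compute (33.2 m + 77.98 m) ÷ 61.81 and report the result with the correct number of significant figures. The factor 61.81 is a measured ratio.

33.2 m + 77.98 m = 111.18 m; the sum is limited to 1 decimal place (4 s.f.).
Carrying full precision, 111.18 ÷ 61.81 = 1.79873806827… m; 61.81 has 4 s.f., so the result keeps min(4, 4) = 4 s.f.
Rounded to 4 significant figures: 1.799 m.

1.799 m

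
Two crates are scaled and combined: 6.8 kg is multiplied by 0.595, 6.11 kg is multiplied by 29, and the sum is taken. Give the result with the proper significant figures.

1.8 × 10^2 kg

6.8 × 0.595 = 4.046 → 4.0 kg (2 s.f., last digit at the 10^-1 place).
6.11 × 29 = 177.19 → 1.8 × 10^2 kg (2 s.f., last digit at the 10^1 place).
Sum: 181.236 kg; keep the coarser place, 10^1.
Result: 1.8 × 10^2 kg.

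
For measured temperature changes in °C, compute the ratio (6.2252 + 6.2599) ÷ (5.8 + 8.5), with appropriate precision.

6.2252 + 6.2599 = 12.4851, limited to 4 d.p. → 6 s.f.; 5.8 + 8.5 = 14.3, limited to 1 d.p. → 3 s.f.
Carrying full precision, 12.4851 ÷ 14.3 = 0.873083916084…; keep min(6, 3) = 3 s.f.
Rounded to 3 significant figures: 0.873.

0.873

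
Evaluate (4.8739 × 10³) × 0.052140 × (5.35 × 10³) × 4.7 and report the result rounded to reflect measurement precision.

(4.8739 × 10³) × 0.052140 × (5.35 × 10³) × 4.7 = 6389976.79617
Multiplication/division keeps the fewest significant figures: 4.8739 × 10³ → 5 s.f., 0.052140 → 5 s.f., 5.35 × 10³ → 3 s.f., 4.7 → 2 s.f.; limit is 2.
Rounded to 2 significant figures: 6.4 × 10⁶.

6.4 × 10⁶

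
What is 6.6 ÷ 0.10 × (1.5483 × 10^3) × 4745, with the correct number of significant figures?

4.8 × 10^8

6.6 ÷ 0.10 × (1.5483 × 10^3) × 4745 = 484881111
Multiplication/division keeps the fewest significant figures: 6.6 → 2 s.f., 0.10 → 2 s.f., 1.5483 × 10^3 → 5 s.f., 4745 → 4 s.f.; limit is 2.
Rounded to 2 significant figures: 4.8 × 10^8.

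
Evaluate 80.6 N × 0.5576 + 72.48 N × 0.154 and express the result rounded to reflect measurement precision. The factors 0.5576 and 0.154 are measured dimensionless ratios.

80.6 × 0.5576 = 44.94256 → 44.9 N (3 s.f., last digit at the 10^-1 place).
72.48 × 0.154 = 11.16192 → 11.2 N (3 s.f., last digit at the 10^-1 place).
Sum: 56.10448 N; keep the coarser place, 10^-1.
Result: 56.1 N.

56.1 N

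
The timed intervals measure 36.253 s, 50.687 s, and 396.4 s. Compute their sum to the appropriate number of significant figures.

36.253 s + 50.687 s + 396.4 s = 483.340 s.
Addition/subtraction keeps the fewest decimal places: 36.253 → 3 decimal places, 50.687 → 3 decimal places, 396.4 → 1 decimal place; limit is 1.
Rounded to 1 decimal place: 4.833 × 10² s.

4.833 × 10² s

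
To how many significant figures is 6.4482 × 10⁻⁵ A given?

5

6.4482 × 10⁻⁵: in scientific notation every digit of the coefficient is significant.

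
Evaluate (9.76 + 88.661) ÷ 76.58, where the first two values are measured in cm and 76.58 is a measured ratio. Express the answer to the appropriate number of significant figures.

9.76 cm + 88.661 cm = 98.421 cm; the sum is limited to 2 decimal places (4 s.f.).
Carrying full precision, 98.421 ÷ 76.58 = 1.28520501436… cm; 76.58 has 4 s.f., so the result keeps min(4, 4) = 4 s.f.
Rounded to 4 significant figures: 1.285 cm.

1.285 cm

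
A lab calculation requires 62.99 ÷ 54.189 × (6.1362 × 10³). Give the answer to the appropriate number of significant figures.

62.99 ÷ 54.189 × (6.1362 × 10³) = 7132.79887062…
Multiplication/division keeps the fewest significant figures: 62.99 → 4 s.f., 54.189 → 5 s.f., 6.1362 × 10³ → 5 s.f.; limit is 4.
Rounded to 4 significant figures: 7133.

7133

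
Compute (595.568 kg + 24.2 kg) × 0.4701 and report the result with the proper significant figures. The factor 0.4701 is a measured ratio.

595.568 kg + 24.2 kg = 619.768 kg; the sum is limited to 1 decimal place (4 s.f.).
Carrying full precision, 619.768 × 0.4701 = 291.3529368 kg; 0.4701 has 4 s.f., so the result keeps min(4, 4) = 4 s.f.
Rounded to 4 significant figures: 291.4 kg.

291.4 kg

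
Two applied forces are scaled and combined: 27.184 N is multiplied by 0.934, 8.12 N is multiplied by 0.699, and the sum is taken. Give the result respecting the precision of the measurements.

31.1 N

27.184 × 0.934 = 25.389856 → 25.4 N (3 s.f., last digit at the 10^-1 place).
8.12 × 0.699 = 5.67588 → 5.68 N (3 s.f., last digit at the 10^-2 place).
Sum: 31.065736 N; keep the coarser place, 10^-1.
Result: 31.1 N.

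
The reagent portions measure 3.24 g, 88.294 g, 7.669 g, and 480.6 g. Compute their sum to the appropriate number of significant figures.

3.24 g + 88.294 g + 7.669 g + 480.6 g = 579.803 g.
Addition/subtraction keeps the fewest decimal places: 3.24 → 2 decimal places, 88.294 → 3 decimal places, 7.669 → 3 decimal places, 480.6 → 1 decimal place; limit is 1.
Rounded to 1 decimal place: 579.8 g.

579.8 g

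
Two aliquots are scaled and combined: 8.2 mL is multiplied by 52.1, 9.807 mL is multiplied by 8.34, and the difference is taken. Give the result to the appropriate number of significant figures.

8.2 × 52.1 = 427.22 → 4.3 × 10² mL (2 s.f., last digit at the 10^1 place).
9.807 × 8.34 = 81.79038 → 81.8 mL (3 s.f., last digit at the 10^-1 place).
Difference: 345.42962 mL; keep the coarser place, 10^1.
Result: 3.5 × 10² mL.

3.5 × 10² mL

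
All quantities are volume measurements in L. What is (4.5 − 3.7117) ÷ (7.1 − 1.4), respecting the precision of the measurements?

4.5 − 3.7117 = 0.7883, limited to 1 d.p. → 1 s.f.; 7.1 − 1.4 = 5.7, limited to 1 d.p. → 2 s.f.
Carrying full precision, 0.7883 ÷ 5.7 = 0.138298245614…; keep min(1, 2) = 1 s.f.
Rounded to 1 significant figure: 0.1.

0.1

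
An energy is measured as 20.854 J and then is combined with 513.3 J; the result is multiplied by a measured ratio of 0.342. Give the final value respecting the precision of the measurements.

183 J

20.854 J + 513.3 J = 534.154 J; the sum is limited to 1 decimal place (4 s.f.).
Carrying full precision, 534.154 × 0.342 = 182.680668 J; 0.342 has 3 s.f., so the result keeps min(4, 3) = 3 s.f.
Rounded to 3 significant figures: 183 J.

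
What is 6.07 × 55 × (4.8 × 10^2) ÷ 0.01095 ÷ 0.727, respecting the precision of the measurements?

2.0 × 10^7

6.07 × 55 × (4.8 × 10^2) ÷ 0.01095 ÷ 0.727 = 20130014.5089…
Multiplication/division keeps the fewest significant figures: 6.07 → 3 s.f., 55 → 2 s.f., 4.8 × 10^2 → 2 s.f., 0.01095 → 4 s.f., 0.727 → 3 s.f.; limit is 2.
Rounded to 2 significant figures: 2.0 × 10^7.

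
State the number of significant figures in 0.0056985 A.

0.0056985: leading zeros are not significant.

5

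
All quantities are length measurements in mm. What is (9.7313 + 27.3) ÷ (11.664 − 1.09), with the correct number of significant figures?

9.7313 + 27.3 = 37.0313, limited to 1 d.p. → 3 s.f.; 11.664 − 1.09 = 10.574, limited to 2 d.p. → 4 s.f.
Carrying full precision, 37.0313 ÷ 10.574 = 3.50210894647…; keep min(3, 4) = 3 s.f.
Rounded to 3 significant figures: 3.50.

3.50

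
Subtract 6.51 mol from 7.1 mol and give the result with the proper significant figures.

7.1 mol − 6.51 mol = 0.59 mol.
Addition/subtraction keeps the fewest decimal places: 7.1 → 1 decimal place, 6.51 → 2 decimal places; limit is 1.
Rounded to 1 decimal place: 0.6 mol.

0.6 mol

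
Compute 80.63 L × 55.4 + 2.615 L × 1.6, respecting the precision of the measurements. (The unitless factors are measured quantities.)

4.47 × 10³ L

80.63 × 55.4 = 4466.902 → 4.47 × 10³ L (3 s.f., last digit at the 10^1 place).
2.615 × 1.6 = 4.184 → 4.2 L (2 s.f., last digit at the 10^-1 place).
Sum: 4471.086 L; keep the coarser place, 10^1.
Result: 4.47 × 10³ L.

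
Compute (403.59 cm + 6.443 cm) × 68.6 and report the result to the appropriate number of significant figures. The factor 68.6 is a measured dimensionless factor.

2.81 × 10^4 cm

403.59 cm + 6.443 cm = 410.033 cm; the sum is limited to 2 decimal places (5 s.f.).
Carrying full precision, 410.033 × 68.6 = 28128.2638 cm; 68.6 has 3 s.f., so the result keeps min(5, 3) = 3 s.f.
Rounded to 3 significant figures: 2.81 × 10^4 cm.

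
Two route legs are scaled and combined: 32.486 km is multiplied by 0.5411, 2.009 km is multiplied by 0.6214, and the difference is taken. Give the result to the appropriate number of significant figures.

32.486 × 0.5411 = 17.5781746 → 17.58 km (4 s.f., last digit at the 10^-2 place).
2.009 × 0.6214 = 1.2483926 → 1.248 km (4 s.f., last digit at the 10^-3 place).
Difference: 16.329782 km; keep the coarser place, 10^-2.
Result: 16.33 km.

16.33 km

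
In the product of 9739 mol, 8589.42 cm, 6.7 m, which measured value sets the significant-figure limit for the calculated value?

9739 mol → 4 s.f.; 8589.42 cm → 6 s.f.; 6.7 m → 2 s.f.
The fewest is 2 significant figures, from 6.7 m.

6.7 m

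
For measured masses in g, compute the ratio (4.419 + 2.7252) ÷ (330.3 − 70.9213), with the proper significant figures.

0.02754

4.419 + 2.7252 = 7.1442, limited to 3 d.p. → 4 s.f.; 330.3 − 70.9213 = 259.3787, limited to 1 d.p. → 4 s.f.
Carrying full precision, 7.1442 ÷ 259.3787 = 0.0275435107046…; keep min(4, 4) = 4 s.f.
Rounded to 4 significant figures: 0.02754.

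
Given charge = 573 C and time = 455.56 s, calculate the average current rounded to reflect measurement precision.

average current = 573 C ÷ 455.56 s = 1.2577926069… A.
573 has 3 significant figures; 455.56 has 5.
Division/multiplication keeps the fewest: 3 significant figures.
Rounded: 1.26 A.

1.26 A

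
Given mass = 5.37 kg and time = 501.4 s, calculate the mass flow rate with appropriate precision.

mass flow rate = 5.37 kg ÷ 501.4 s = 0.0107100119665… kg/s.
5.37 has 3 significant figures; 501.4 has 4.
Division/multiplication keeps the fewest: 3 significant figures.
Rounded: 0.0107 kg/s.

0.0107 kg/s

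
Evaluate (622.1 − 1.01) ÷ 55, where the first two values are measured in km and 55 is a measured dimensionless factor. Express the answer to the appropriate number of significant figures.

11 km

622.1 km − 1.01 km = 621.09 km; the difference is limited to 1 decimal place (4 s.f.).
Carrying full precision, 621.09 ÷ 55 = 11.2925454545… km; 55 has 2 s.f., so the result keeps min(4, 2) = 2 s.f.
Rounded to 2 significant figures: 11 km.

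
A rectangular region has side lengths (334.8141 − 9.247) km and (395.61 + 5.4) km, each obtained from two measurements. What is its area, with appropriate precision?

334.8141 − 9.247 = 325.5671, limited to 3 d.p. → 6 s.f.; 395.61 + 5.4 = 401.01, limited to 1 d.p. → 4 s.f.
Carrying full precision, 325.5671 × 401.01 = 130555.662771; keep min(6, 4) = 4 s.f.
Rounded to 4 significant figures: 1.306 × 10⁵ km².

1.306 × 10⁵ km²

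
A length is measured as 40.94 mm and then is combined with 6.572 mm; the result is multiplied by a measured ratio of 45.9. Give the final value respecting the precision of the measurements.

2.18 × 10³ mm

40.94 mm + 6.572 mm = 47.512 mm; the sum is limited to 2 decimal places (4 s.f.).
Carrying full precision, 47.512 × 45.9 = 2180.8008 mm; 45.9 has 3 s.f., so the result keeps min(4, 3) = 3 s.f.
Rounded to 3 significant figures: 2.18 × 10³ mm.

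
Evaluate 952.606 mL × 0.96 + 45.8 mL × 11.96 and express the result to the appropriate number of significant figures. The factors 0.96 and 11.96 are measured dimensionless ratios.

952.606 × 0.96 = 914.50176 → 9.1 × 10² mL (2 s.f., last digit at the 10^1 place).
45.8 × 11.96 = 547.768 → 548 mL (3 s.f., last digit at the 10^0 place).
Sum: 1462.26976 mL; keep the coarser place, 10^1.
Result: 1.46 × 10³ mL.

1.46 × 10³ mL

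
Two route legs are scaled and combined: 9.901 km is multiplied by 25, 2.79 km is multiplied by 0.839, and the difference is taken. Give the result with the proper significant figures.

9.901 × 25 = 247.525 → 2.5 × 10^2 km (2 s.f., last digit at the 10^1 place).
2.79 × 0.839 = 2.34081 → 2.34 km (3 s.f., last digit at the 10^-2 place).
Difference: 245.18419 km; keep the coarser place, 10^1.
Result: 2.5 × 10^2 km.

2.5 × 10^2 km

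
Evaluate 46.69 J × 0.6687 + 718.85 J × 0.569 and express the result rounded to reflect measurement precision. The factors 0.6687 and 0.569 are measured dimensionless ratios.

440. J

46.69 × 0.6687 = 31.221603 → 31.22 J (4 s.f., last digit at the 10^-2 place).
718.85 × 0.569 = 409.02565 → 409 J (3 s.f., last digit at the 10^0 place).
Sum: 440.247253 J; keep the coarser place, 10^0.
Result: 440. J.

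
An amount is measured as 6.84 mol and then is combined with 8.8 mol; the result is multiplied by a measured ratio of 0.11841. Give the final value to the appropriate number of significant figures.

1.85 mol

6.84 mol + 8.8 mol = 15.64 mol; the sum is limited to 1 decimal place (3 s.f.).
Carrying full precision, 15.64 × 0.11841 = 1.8519324 mol; 0.11841 has 5 s.f., so the result keeps min(3, 5) = 3 s.f.
Rounded to 3 significant figures: 1.85 mol.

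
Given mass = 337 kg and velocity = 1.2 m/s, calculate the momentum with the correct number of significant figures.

4.0 × 10^2 kg·m/s

momentum = 337 kg × 1.2 m/s = 404.4 kg·m/s.
337 has 3 significant figures; 1.2 has 2.
Division/multiplication keeps the fewest: 2 significant figures.
Rounded: 4.0 × 10^2 kg·m/s.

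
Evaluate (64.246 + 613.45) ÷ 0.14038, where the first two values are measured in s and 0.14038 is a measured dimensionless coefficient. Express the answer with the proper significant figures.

4827.6 s

64.246 s + 613.45 s = 677.696 s; the sum is limited to 2 decimal places (5 s.f.).
Carrying full precision, 677.696 ÷ 0.14038 = 4827.58227668… s; 0.14038 has 5 s.f., so the result keeps min(5, 5) = 5 s.f.
Rounded to 5 significant figures: 4827.6 s.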